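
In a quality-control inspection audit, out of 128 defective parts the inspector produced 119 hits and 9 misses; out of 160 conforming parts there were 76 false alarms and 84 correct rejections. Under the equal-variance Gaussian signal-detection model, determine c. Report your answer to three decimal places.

c = -0.705

H = 119/128 = 0.9297
FA = 76/160 = 0.4750
Φ⁻¹(H) = 1.4736
Φ⁻¹(FA) = -0.0627
c = −½·[z(H) + z(FA)] = −0.5 × (1.4736 + (-0.0627)) = -0.70545
c < 0: the inspector has a liberal response bias.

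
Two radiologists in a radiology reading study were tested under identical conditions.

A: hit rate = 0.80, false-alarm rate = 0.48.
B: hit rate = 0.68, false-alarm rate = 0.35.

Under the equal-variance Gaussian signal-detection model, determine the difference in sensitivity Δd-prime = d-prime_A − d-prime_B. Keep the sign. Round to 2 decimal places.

Δd-prime = 0.04

A: z(0.80) = 0.842, z(0.48) = -0.050, d' = 0.892
B: z(0.68) = 0.468, z(0.35) = -0.385, d' = 0.853
Δd' = d'_A − d'_B = 0.892 − 0.853 = 0.039
A has the higher sensitivity.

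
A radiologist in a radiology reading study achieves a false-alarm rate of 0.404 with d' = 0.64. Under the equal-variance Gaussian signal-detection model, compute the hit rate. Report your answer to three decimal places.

hit rate = 0.654

z(false-alarm rate) = z(0.404) = -0.2430
z(H) = z(FA) + d' = -0.2430 + 0.64 = 0.3970
hit rate = Φ(0.3970) = 0.6543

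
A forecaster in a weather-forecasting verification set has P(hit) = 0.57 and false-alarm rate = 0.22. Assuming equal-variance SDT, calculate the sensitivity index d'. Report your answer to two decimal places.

d' = 0.95

z(H) = 0.1764
z(FA) = -0.7722
d' = z(H) − z(FA) = 0.1764 − (-0.7722) = 0.9486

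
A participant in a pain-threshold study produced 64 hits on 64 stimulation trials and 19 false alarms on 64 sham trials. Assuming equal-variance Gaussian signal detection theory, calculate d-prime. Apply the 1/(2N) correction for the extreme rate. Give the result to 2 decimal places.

d-prime = 2.95

The hit rate is 64/64 = 1, so apply the 1/(2N) correction: H → 1 − 1/(2·64) = 0.99219.
z(H) = z(0.99219) = 2.418
z(FA) = z(0.29688) = -0.533
d' = 2.418 − (-0.533) = 2.951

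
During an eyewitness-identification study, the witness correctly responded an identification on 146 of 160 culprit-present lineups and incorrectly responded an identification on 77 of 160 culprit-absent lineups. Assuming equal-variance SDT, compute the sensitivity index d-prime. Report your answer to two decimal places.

d-prime = 1.40

H = 146/160 = 0.9125
FA = 77/160 = 0.4813
z(H) = 1.3563
z(FA) = -0.0469
d' = z(H) − z(FA) = 1.3563 − (-0.0469) = 1.4032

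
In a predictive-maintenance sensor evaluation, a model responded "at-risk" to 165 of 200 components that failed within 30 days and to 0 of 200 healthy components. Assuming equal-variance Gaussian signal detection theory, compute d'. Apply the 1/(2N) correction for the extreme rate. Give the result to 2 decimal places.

The false-alarm rate is 0/200 = 0, so apply the 1/(2N) correction: FA → 1/(2·200) = 0.00250.
z(H) = z(0.82500) = 0.935
z(FA) = z(0.00250) = -2.807
d' = 0.935 − (-2.807) = 3.742

d' = 3.74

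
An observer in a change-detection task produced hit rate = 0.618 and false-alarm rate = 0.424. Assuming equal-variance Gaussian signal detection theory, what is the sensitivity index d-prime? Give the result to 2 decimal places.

d-prime = 0.49

z(H) = z(0.618) = 0.300
z(FA) = z(0.424) = -0.192
d' = z(H) − z(FA) = 0.300 − (-0.192) = 0.492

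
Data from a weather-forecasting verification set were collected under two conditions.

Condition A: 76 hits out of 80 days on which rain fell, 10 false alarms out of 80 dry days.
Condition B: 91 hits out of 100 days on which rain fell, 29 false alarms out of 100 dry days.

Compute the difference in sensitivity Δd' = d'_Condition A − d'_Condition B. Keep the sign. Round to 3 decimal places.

Δd' = 0.901

Condition A: z(0.9500) = 1.6449, z(0.1250) = -1.1503, d' = 2.7952
Condition B: z(0.9100) = 1.3408, z(0.2900) = -0.5534, d' = 1.8942
Δd' = d'_Condition A − d'_Condition B = 2.7952 − 1.8942 = 0.9010
Condition A has the higher sensitivity.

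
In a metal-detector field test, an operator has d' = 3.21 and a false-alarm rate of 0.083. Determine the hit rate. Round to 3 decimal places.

z(false-alarm rate) = z(0.083) = -1.3852
z(H) = z(FA) + d' = -1.3852 + 3.21 = 1.8248
hit rate = Φ(1.8248) = 0.9660

hit rate = 0.966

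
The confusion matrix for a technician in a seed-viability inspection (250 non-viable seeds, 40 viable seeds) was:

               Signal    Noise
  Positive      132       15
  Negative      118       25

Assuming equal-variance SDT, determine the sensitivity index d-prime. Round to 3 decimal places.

d-prime = 0.389

H = 132/250 = 0.5280
FA = 15/40 = 0.3750
Φ⁻¹(H) = Φ⁻¹(0.5280) = 0.0702
Φ⁻¹(FA) = Φ⁻¹(0.3750) = -0.3186
d' = z(H) − z(FA) = 0.0702 − (-0.3186) = 0.3888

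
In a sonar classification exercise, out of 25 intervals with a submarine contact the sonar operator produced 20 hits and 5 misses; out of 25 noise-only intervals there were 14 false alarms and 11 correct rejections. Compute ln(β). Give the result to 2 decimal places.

H = 20/25 = 0.8000
FA = 14/25 = 0.5600
z(H) = z(0.8000) = 0.842
z(FA) = z(0.5600) = 0.151
ln β = −½·[z(H)² − z(FA)²] = −0.5 × (0.709 − 0.023) = -0.343

ln β = -0.34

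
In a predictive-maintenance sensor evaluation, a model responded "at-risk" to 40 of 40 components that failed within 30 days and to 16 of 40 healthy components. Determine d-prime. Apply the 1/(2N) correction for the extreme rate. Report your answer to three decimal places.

d-prime = 2.495

The hit rate is 40/40 = 1, so apply the 1/(2N) correction: H → 1 − 1/(2·40) = 0.98750.
z(H) = z(0.98750) = 2.2414
z(FA) = z(0.40000) = -0.2533
d' = 2.2414 − (-0.2533) = 2.4947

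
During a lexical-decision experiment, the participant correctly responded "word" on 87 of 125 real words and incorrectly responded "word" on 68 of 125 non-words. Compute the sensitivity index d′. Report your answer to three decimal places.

d′ = 0.402

H = 87/125 = 0.6960
FA = 68/125 = 0.5440
z(H) = z(0.6960) = 0.5129
z(FA) = z(0.5440) = 0.1105
d' = z(H) − z(FA) = 0.5129 − 0.1105 = 0.4024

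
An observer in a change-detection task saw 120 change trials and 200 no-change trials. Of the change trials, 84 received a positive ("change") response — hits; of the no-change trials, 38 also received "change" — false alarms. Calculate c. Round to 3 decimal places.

c = 0.177

H = 84/120 = 0.7000
FA = 38/200 = 0.1900
Φ⁻¹(H) = Φ⁻¹(0.7000) = 0.5244
Φ⁻¹(FA) = Φ⁻¹(0.1900) = -0.8779
c = −½·[z(H) + z(FA)] = −0.5 × (0.5244 + (-0.8779)) = 0.17675
c > 0: the observer has a conservative response bias.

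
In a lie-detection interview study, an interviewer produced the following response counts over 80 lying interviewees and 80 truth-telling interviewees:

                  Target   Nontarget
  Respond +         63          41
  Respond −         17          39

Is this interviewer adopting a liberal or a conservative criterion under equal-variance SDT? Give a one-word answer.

liberal

z(H) = 0.798, z(FA) = 0.031
c = −½·(z(H) + z(FA)) = -0.4145
c < 0 → liberal criterion (biased toward responding “yes”).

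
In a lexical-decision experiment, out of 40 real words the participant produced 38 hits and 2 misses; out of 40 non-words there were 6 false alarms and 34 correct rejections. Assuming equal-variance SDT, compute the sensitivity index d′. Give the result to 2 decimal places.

H = 38/40 = 0.9500
FA = 6/40 = 0.1500
z(H) = 1.6449
z(FA) = -1.0364
d' = z(H) − z(FA) = 1.6449 − (-1.0364) = 2.6813

d′ = 2.68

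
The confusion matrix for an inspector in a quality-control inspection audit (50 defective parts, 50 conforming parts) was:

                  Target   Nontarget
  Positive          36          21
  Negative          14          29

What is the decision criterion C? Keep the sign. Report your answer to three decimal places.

C = -0.190

H = 36/50 = 0.7200
FA = 21/50 = 0.4200
z(H) = 0.5828
z(FA) = -0.2019
c = −½·[z(H) + z(FA)] = −0.5 × (0.5828 + (-0.2019)) = -0.19045
c < 0: the inspector has a liberal response bias.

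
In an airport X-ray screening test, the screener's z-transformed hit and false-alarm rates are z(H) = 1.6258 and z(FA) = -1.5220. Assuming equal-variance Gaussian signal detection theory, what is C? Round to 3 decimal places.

c = −½·[z(H) + z(FA)] = −½·(1.6258 + (-1.5220)) = -0.0519
c < 0: the screener has a liberal response bias.

C = -0.052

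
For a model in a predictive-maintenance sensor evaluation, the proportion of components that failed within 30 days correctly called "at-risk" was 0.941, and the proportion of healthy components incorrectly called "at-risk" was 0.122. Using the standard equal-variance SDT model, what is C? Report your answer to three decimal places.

Φ⁻¹(H) = 1.5632
Φ⁻¹(FA) = -1.1650
c = −½·[z(H) + z(FA)] = −0.5 × (1.5632 + (-1.1650)) = -0.1991
c < 0: the model has a liberal response bias.

C = -0.199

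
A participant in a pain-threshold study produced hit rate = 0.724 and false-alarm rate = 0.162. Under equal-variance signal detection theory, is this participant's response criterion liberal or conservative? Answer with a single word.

z(H) = 0.595, z(FA) = -0.986
c = −½·(z(H) + z(FA)) = 0.1955
c > 0 → conservative criterion (biased toward responding “no”).

conservative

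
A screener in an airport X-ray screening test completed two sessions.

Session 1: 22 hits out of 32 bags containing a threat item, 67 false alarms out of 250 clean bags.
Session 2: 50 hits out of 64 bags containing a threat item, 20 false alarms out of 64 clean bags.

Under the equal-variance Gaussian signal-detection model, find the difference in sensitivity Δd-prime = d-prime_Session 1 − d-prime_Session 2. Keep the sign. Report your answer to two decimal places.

Δd-prime = -0.16

Session 1: z(0.6875) = 0.489, z(0.2680) = -0.619, d' = 1.108
Session 2: z(0.7812) = 0.776, z(0.3125) = -0.489, d' = 1.265
Δd' = d'_Session 1 − d'_Session 2 = 1.108 − 1.265 = -0.157
Session 2 has the higher sensitivity.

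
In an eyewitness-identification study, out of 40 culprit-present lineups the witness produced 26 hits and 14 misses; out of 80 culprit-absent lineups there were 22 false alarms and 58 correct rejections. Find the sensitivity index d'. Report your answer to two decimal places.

H = 26/40 = 0.6500
FA = 22/80 = 0.2750
z(0.6500) = 0.385, z(0.2750) = -0.598
d' = z(H) − z(FA) = 0.385 − (-0.598) = 0.983

d' = 0.98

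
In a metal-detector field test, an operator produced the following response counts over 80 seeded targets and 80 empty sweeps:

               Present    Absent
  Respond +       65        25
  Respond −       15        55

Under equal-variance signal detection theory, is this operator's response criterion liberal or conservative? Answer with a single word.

liberal

z(H) = 0.887, z(FA) = -0.489
c = −½·(z(H) + z(FA)) = -0.199
c < 0 → liberal criterion (biased toward responding “yes”).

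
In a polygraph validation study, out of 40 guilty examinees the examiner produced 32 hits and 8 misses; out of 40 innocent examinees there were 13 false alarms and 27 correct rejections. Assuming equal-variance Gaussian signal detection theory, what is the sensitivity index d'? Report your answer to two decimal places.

H = 32/40 = 0.8000
FA = 13/40 = 0.3250
Φ⁻¹(H) = 0.8416
Φ⁻¹(FA) = -0.4538
d' = z(H) − z(FA) = 0.8416 − (-0.4538) = 1.2954

d' = 1.30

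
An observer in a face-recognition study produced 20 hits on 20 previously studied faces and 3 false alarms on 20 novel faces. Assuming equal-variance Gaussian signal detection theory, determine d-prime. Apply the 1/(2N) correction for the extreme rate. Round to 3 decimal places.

The hit rate is 20/20 = 1, so apply the 1/(2N) correction: H → 1 − 1/(2·20) = 0.97500.
z(H) = z(0.97500) = 1.9600
z(FA) = z(0.15000) = -1.0364
d' = 1.9600 − (-1.0364) = 2.9964

d-prime = 2.996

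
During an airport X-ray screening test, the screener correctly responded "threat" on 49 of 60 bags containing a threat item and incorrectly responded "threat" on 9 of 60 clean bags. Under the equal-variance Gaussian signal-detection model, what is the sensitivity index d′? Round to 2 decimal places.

H = 49/60 = 0.8167
FA = 9/60 = 0.1500
Φ⁻¹(H) = Φ⁻¹(0.8167) = 0.9029
Φ⁻¹(FA) = Φ⁻¹(0.1500) = -1.0364
d' = z(H) − z(FA) = 0.9029 − (-1.0364) = 1.9393

d′ = 1.94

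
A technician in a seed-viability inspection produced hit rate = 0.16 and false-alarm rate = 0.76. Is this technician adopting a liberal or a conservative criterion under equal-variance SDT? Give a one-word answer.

conservative

z(H) = -0.994, z(FA) = 0.706
c = −½·(z(H) + z(FA)) = 0.144
c > 0 → conservative criterion (biased toward responding “no”).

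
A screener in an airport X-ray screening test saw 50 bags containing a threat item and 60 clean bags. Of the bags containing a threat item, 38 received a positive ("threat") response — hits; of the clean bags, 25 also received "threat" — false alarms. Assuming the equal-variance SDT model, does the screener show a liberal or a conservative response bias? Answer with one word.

z(H) = 0.706, z(FA) = -0.210
c = −½·(z(H) + z(FA)) = -0.248
c < 0 → liberal criterion (biased toward responding “yes”).

liberal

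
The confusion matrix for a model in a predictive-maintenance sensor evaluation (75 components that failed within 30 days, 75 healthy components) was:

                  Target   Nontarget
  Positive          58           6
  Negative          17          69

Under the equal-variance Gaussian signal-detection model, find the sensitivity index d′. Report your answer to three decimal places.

H = 58/75 = 0.7733
FA = 6/75 = 0.0800
z(0.7733) = 0.7498, z(0.0800) = -1.4051
d' = z(H) − z(FA) = 0.7498 − (-1.4051) = 2.1549

d′ = 2.155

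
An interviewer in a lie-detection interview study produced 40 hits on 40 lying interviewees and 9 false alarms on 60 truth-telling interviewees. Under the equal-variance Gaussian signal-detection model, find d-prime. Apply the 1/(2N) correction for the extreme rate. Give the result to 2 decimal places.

d-prime = 3.28

The hit rate is 40/40 = 1, so apply the 1/(2N) correction: H → 1 − 1/(2·40) = 0.98750.
z(H) = z(0.98750) = 2.241
z(FA) = z(0.15000) = -1.036
d' = 2.241 − (-1.036) = 3.277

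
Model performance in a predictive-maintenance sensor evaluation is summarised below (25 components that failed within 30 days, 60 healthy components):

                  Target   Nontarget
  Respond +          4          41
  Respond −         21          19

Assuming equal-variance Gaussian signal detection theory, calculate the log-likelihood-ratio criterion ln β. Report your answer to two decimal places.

ln β = -0.38

H = 4/25 = 0.1600
FA = 41/60 = 0.6833
Φ⁻¹(0.1600) = -0.994, Φ⁻¹(0.6833) = 0.477
ln β = −½·[z(H)² − z(FA)²] = −0.5 × (0.988 − 0.228) = -0.380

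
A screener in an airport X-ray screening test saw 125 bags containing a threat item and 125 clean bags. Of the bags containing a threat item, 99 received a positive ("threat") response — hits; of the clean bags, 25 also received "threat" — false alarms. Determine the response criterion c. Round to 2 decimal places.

H = 99/125 = 0.7920
FA = 25/125 = 0.2000
Φ⁻¹(0.7920) = 0.8134, Φ⁻¹(0.2000) = -0.8416
c = −½·[z(H) + z(FA)] = −0.5 × (0.8134 + (-0.8416)) = 0.0141
c > 0: the screener has a conservative response bias.

c = 0.01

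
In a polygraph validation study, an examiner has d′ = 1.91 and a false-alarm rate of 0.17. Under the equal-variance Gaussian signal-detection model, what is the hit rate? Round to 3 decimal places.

hit rate = 0.830

z(false-alarm rate) = z(0.17) = -0.9542
z(H) = z(FA) + d' = -0.9542 + 1.91 = 0.9558
hit rate = Φ(0.9558) = 0.8304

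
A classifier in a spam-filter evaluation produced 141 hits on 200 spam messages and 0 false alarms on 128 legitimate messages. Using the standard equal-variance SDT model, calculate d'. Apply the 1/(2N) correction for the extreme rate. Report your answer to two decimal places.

The false-alarm rate is 0/128 = 0, so apply the 1/(2N) correction: FA → 1/(2·128) = 0.00391.
z(H) = z(0.70500) = 0.539
z(FA) = z(0.00391) = -2.660
d' = 0.539 − (-2.660) = 3.199

d' = 3.20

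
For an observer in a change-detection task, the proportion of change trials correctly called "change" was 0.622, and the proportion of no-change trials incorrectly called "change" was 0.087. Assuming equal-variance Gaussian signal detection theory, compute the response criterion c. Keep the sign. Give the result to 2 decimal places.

c = 0.52

z(0.622) = 0.3107, z(0.087) = -1.3595
c = −½·[z(H) + z(FA)] = −0.5 × (0.3107 + (-1.3595)) = 0.5244
c > 0: the observer has a conservative response bias.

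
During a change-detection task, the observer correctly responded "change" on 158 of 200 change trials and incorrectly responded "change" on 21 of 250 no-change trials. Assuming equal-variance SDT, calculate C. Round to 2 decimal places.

H = 158/200 = 0.7900
FA = 21/250 = 0.0840
Φ⁻¹(0.7900) = 0.806, Φ⁻¹(0.0840) = -1.379
c = −½·[z(H) + z(FA)] = −0.5 × (0.806 + (-1.379)) = 0.2865

C = 0.29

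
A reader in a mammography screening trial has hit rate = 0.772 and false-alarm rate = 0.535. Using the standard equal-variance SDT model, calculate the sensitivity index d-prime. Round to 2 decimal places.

z(0.772) = 0.7454, z(0.535) = 0.0878
d' = z(H) − z(FA) = 0.7454 − 0.0878 = 0.6576

d-prime = 0.66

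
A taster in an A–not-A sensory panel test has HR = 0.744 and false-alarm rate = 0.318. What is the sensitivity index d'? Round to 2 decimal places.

d' = 1.13

z(H) = z(0.744) = 0.656
z(FA) = z(0.318) = -0.473
d' = z(H) − z(FA) = 0.656 − (-0.473) = 1.129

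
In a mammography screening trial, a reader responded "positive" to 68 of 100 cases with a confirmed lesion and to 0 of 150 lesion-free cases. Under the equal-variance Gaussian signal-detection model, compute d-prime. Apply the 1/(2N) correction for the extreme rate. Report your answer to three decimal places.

d-prime = 3.181

The false-alarm rate is 0/150 = 0, so apply the 1/(2N) correction: FA → 1/(2·150) = 0.00333.
z(H) = z(0.68000) = 0.4677
z(FA) = z(0.00333) = -2.7134
d' = 0.4677 − (-2.7134) = 3.1811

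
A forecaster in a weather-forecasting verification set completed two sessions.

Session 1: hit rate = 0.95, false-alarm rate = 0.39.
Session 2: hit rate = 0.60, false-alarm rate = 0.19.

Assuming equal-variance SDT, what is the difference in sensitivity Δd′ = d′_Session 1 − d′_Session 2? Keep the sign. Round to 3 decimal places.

Δd′ = 0.793

Session 1: z(0.95) = 1.6449, z(0.39) = -0.2793, d' = 1.9242
Session 2: z(0.60) = 0.2533, z(0.19) = -0.8779, d' = 1.1312
Δd' = d'_Session 1 − d'_Session 2 = 1.9242 − 1.1312 = 0.7930
Session 1 has the higher sensitivity.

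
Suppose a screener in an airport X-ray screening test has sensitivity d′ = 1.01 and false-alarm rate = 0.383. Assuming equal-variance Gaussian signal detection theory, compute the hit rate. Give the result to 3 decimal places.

z(false-alarm rate) = z(0.383) = -0.2976
z(H) = z(FA) + d' = -0.2976 + 1.01 = 0.7124
hit rate = Φ(0.7124) = 0.7619

hit rate = 0.762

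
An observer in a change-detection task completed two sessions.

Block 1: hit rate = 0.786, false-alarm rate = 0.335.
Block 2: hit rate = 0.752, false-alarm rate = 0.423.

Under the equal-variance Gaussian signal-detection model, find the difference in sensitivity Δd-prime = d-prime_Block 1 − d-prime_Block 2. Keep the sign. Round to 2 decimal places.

Block 1: z(0.786) = 0.793, z(0.335) = -0.426, d' = 1.219
Block 2: z(0.752) = 0.681, z(0.423) = -0.194, d' = 0.875
Δd' = d'_Block 1 − d'_Block 2 = 1.219 − 0.875 = 0.344
Block 1 has the higher sensitivity.

Δd-prime = 0.34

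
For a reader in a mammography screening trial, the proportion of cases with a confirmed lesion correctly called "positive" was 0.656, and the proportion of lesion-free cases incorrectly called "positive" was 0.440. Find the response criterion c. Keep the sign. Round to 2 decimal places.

z(H) = z(0.656) = 0.4016
z(FA) = z(0.440) = -0.1510
c = −½·[z(H) + z(FA)] = −0.5 × (0.4016 + (-0.1510)) = -0.1253

c = -0.13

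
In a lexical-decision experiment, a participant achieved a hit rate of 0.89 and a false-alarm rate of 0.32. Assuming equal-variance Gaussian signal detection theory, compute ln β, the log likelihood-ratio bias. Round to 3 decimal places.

z(0.89) = 1.2265, z(0.32) = -0.4677
ln β = −½·[z(H)² − z(FA)²] = −0.5 × (1.5043 − 0.2187) = -0.6428

ln β = -0.643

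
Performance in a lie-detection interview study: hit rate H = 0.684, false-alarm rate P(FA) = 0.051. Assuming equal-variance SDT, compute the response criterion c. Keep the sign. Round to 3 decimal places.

c = 0.578

z(H) = z(0.684) = 0.4789
z(FA) = z(0.051) = -1.6352
c = −½·[z(H) + z(FA)] = −0.5 × (0.4789 + (-1.6352)) = 0.57815
c > 0: the interviewer has a conservative response bias.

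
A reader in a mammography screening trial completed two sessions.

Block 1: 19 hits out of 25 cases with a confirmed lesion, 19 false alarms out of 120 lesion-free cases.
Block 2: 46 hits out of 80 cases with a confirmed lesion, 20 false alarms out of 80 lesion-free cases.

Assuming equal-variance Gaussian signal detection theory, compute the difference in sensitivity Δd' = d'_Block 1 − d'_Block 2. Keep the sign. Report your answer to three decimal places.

Δd' = 0.844

Block 1: z(0.7600) = 0.7063, z(0.1583) = -1.0015, d' = 1.7078
Block 2: z(0.5750) = 0.1891, z(0.2500) = -0.6745, d' = 0.8636
Δd' = d'_Block 1 − d'_Block 2 = 1.7078 − 0.8636 = 0.8442
Block 1 has the higher sensitivity.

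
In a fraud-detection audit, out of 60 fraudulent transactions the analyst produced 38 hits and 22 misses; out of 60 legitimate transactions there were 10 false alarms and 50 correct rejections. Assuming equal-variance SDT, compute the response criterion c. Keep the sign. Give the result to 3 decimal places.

H = 38/60 = 0.6333
FA = 10/60 = 0.1667
z(H) = 0.3406
z(FA) = -0.9673
c = −½·[z(H) + z(FA)] = −0.5 × (0.3406 + (-0.9673)) = 0.31335

c = 0.313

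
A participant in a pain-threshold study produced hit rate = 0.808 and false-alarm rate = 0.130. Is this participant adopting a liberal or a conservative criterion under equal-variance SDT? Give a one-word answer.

z(H) = 0.871, z(FA) = -1.126
c = −½·(z(H) + z(FA)) = 0.1275
c > 0 → conservative criterion (biased toward responding “no”).

conservative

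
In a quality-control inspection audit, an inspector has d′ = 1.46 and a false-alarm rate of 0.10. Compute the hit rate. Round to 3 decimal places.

hit rate = 0.571

z(false-alarm rate) = z(0.10) = -1.2816
z(H) = z(FA) + d' = -1.2816 + 1.46 = 0.1784
hit rate = Φ(0.1784) = 0.5708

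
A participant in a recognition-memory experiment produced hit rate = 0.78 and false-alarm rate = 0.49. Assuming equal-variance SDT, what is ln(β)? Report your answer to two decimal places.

ln β = -0.30

z(H) = z(0.78) = 0.772
z(FA) = z(0.49) = -0.025
ln β = −½·[z(H)² − z(FA)²] = −0.5 × (0.596 − 0.001) = -0.2975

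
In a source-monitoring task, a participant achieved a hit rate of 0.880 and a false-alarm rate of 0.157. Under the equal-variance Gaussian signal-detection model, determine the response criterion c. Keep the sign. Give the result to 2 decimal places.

c = -0.08

z(H) = 1.175
z(FA) = -1.007
c = −½·[z(H) + z(FA)] = −0.5 × (1.175 + (-1.007)) = -0.084
c < 0: the participant has a liberal response bias.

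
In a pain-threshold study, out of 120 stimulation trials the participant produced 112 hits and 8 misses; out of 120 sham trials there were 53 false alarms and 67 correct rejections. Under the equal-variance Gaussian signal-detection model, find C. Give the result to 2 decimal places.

H = 112/120 = 0.9333
FA = 53/120 = 0.4417
z(H) = z(0.9333) = 1.5008
z(FA) = z(0.4417) = -0.1467
c = −½·[z(H) + z(FA)] = −0.5 × (1.5008 + (-0.1467)) = -0.67705
c < 0: the participant has a liberal response bias.

C = -0.68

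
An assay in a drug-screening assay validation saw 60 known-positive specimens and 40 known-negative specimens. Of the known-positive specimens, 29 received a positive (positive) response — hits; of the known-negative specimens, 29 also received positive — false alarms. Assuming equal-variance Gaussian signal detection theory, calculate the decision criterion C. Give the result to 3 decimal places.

C = -0.278

H = 29/60 = 0.4833
FA = 29/40 = 0.7250
z(H) = -0.0419
z(FA) = 0.5978
c = −½·[z(H) + z(FA)] = −0.5 × (-0.0419 + 0.5978) = -0.27795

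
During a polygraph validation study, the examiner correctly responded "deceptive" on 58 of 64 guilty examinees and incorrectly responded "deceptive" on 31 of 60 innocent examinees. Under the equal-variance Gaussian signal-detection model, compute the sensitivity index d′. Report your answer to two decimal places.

H = 58/64 = 0.9062
FA = 31/60 = 0.5167
z(H) = z(0.9062) = 1.318
z(FA) = z(0.5167) = 0.042
d' = z(H) − z(FA) = 1.318 − 0.042 = 1.276

d′ = 1.28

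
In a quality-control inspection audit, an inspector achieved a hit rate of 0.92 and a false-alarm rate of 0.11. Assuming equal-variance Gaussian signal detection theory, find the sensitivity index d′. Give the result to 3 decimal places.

z(H) = z(0.92) = 1.4051
z(FA) = z(0.11) = -1.2265
d' = z(H) − z(FA) = 1.4051 − (-1.2265) = 2.6316

d′ = 2.632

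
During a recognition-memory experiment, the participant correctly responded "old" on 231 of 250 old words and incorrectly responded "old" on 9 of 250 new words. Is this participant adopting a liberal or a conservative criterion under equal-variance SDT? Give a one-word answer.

z(H) = 1.433, z(FA) = -1.799
c = −½·(z(H) + z(FA)) = 0.183
c > 0 → conservative criterion (biased toward responding “no”).

conservative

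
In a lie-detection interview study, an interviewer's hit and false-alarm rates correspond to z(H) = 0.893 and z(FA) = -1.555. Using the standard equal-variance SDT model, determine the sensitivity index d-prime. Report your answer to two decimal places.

d-prime = 2.45

d' = z(H) − z(FA) = 0.893 − (-1.555) = 2.448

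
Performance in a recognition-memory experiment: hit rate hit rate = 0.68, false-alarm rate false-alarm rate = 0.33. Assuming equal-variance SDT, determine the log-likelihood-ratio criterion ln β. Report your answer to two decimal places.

z(0.68) = 0.468, z(0.33) = -0.440
ln β = −½·[z(H)² − z(FA)²] = −0.5 × (0.219 − 0.194) = -0.0125

ln β = -0.01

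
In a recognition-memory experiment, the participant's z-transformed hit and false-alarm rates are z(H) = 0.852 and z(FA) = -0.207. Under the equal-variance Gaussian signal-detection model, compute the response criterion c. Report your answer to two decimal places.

c = −½·[z(H) + z(FA)] = −½·(0.852 + (-0.207)) = -0.3225

c = -0.32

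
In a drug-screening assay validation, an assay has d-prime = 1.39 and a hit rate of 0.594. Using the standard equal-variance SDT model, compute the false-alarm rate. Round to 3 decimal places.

z(hit rate) = z(0.594) = 0.2378
z(FA) = z(H) − d' = 0.2378 − 1.39 = -1.1522
false-alarm rate = Φ(-1.1522) = 0.1246

false-alarm rate = 0.125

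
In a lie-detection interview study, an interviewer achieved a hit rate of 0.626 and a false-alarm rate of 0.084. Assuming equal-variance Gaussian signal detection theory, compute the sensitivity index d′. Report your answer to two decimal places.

d′ = 1.70

Φ⁻¹(H) = Φ⁻¹(0.626) = 0.3213
Φ⁻¹(FA) = Φ⁻¹(0.084) = -1.3787
d' = z(H) − z(FA) = 0.3213 − (-1.3787) = 1.7000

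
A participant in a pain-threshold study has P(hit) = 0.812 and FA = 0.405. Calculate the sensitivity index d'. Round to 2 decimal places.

z(H) = z(0.812) = 0.8853
z(FA) = z(0.405) = -0.2404
d' = z(H) − z(FA) = 0.8853 − (-0.2404) = 1.1257

d' = 1.13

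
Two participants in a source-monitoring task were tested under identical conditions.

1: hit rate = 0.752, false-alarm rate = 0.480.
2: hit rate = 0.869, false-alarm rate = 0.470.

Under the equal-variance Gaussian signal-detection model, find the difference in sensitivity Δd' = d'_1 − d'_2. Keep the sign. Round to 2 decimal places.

Δd' = -0.47

1: z(0.752) = 0.681, z(0.480) = -0.050, d' = 0.731
2: z(0.869) = 1.122, z(0.470) = -0.075, d' = 1.197
Δd' = d'_1 − d'_2 = 0.731 − 1.197 = -0.466
2 has the higher sensitivity.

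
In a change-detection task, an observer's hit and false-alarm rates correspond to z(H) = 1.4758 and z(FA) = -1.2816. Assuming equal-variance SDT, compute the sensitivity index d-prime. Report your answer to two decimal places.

d' = z(H) − z(FA) = 1.4758 − (-1.2816) = 2.7574

d-prime = 2.76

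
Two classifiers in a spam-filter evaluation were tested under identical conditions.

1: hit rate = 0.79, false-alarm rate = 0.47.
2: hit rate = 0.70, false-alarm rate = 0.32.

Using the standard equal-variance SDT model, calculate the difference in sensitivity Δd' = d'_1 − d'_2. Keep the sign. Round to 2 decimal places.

1: z(0.79) = 0.806, z(0.47) = -0.075, d' = 0.881
2: z(0.70) = 0.524, z(0.32) = -0.468, d' = 0.992
Δd' = d'_1 − d'_2 = 0.881 − 0.992 = -0.111
2 has the higher sensitivity.

Δd' = -0.11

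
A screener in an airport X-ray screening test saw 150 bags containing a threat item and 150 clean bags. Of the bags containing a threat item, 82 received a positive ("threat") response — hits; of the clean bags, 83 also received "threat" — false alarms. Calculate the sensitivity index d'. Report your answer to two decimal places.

H = 82/150 = 0.5467
FA = 83/150 = 0.5533
Φ⁻¹(H) = Φ⁻¹(0.5467) = 0.117
Φ⁻¹(FA) = Φ⁻¹(0.5533) = 0.134
d' = z(H) − z(FA) = 0.117 − 0.134 = -0.017

d' = -0.02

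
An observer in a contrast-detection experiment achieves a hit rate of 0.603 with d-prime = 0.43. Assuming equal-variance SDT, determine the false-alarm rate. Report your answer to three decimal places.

z(hit rate) = z(0.603) = 0.2611
z(FA) = z(H) − d' = 0.2611 − 0.43 = -0.1689
false-alarm rate = Φ(-0.1689) = 0.4329

false-alarm rate = 0.433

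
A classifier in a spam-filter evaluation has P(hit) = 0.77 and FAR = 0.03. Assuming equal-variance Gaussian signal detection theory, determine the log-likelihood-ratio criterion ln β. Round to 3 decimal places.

ln β = 1.496

Φ⁻¹(H) = Φ⁻¹(0.77) = 0.7388
Φ⁻¹(FA) = Φ⁻¹(0.03) = -1.8808
ln β = −½·[z(H)² − z(FA)²] = −0.5 × (0.5458 − 3.5374) = 1.4958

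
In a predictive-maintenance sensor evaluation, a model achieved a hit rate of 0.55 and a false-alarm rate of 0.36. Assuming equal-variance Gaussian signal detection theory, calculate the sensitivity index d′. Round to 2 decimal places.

Φ⁻¹(H) = 0.126
Φ⁻¹(FA) = -0.358
d' = z(H) − z(FA) = 0.126 − (-0.358) = 0.484

d′ = 0.48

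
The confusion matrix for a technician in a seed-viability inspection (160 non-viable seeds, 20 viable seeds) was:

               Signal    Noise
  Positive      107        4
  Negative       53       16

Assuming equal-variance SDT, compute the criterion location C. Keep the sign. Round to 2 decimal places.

H = 107/160 = 0.6687
FA = 4/20 = 0.2000
z(H) = z(0.6687) = 0.4363
z(FA) = z(0.2000) = -0.8416
c = −½·[z(H) + z(FA)] = −0.5 × (0.4363 + (-0.8416)) = 0.20265

C = 0.20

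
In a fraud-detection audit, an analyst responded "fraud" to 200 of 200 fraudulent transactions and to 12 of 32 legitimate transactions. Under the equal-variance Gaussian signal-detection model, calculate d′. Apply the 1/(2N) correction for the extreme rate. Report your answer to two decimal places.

d′ = 3.13

The hit rate is 200/200 = 1, so apply the 1/(2N) correction: H → 1 − 1/(2·200) = 0.99750.
z(H) = z(0.99750) = 2.807
z(FA) = z(0.37500) = -0.319
d' = 2.807 − (-0.319) = 3.126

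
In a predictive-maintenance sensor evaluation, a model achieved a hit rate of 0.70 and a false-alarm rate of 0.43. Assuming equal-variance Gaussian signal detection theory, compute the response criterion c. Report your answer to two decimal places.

c = -0.17

z(0.70) = 0.524, z(0.43) = -0.176
c = −½·[z(H) + z(FA)] = −0.5 × (0.524 + (-0.176)) = -0.174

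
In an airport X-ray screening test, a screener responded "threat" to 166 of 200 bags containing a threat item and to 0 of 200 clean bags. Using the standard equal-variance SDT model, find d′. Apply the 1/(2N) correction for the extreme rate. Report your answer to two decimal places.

d′ = 3.76

The false-alarm rate is 0/200 = 0, so apply the 1/(2N) correction: FA → 1/(2·200) = 0.00250.
z(H) = z(0.83000) = 0.954
z(FA) = z(0.00250) = -2.807
d' = 0.954 − (-2.807) = 3.761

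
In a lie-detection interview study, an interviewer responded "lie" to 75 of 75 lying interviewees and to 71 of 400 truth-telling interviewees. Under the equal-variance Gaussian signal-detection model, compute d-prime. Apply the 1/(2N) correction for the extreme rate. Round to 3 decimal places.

The hit rate is 75/75 = 1, so apply the 1/(2N) correction: H → 1 − 1/(2·75) = 0.99333.
z(H) = z(0.99333) = 2.4746
z(FA) = z(0.17750) = -0.9249
d' = 2.4746 − (-0.9249) = 3.3995

d-prime = 3.400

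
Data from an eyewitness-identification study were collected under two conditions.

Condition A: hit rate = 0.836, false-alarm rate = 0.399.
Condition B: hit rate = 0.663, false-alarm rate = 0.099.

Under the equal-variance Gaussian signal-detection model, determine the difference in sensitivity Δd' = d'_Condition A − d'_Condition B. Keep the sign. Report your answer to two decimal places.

Δd' = -0.47

Condition A: z(0.836) = 0.978, z(0.399) = -0.256, d' = 1.234
Condition B: z(0.663) = 0.421, z(0.099) = -1.287, d' = 1.708
Δd' = d'_Condition A − d'_Condition B = 1.234 − 1.708 = -0.474
Condition B has the higher sensitivity.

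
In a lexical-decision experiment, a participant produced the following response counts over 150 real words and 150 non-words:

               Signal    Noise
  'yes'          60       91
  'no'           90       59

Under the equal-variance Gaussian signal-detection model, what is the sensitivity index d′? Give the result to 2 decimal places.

H = 60/150 = 0.4000
FA = 91/150 = 0.6067
Φ⁻¹(0.4000) = -0.2533, Φ⁻¹(0.6067) = 0.2707
d' = z(H) − z(FA) = -0.2533 − 0.2707 = -0.5240

d′ = -0.52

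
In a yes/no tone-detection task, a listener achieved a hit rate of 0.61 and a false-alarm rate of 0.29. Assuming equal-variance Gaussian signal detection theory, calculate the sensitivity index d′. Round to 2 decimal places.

Φ⁻¹(H) = Φ⁻¹(0.61) = 0.2793
Φ⁻¹(FA) = Φ⁻¹(0.29) = -0.5534
d' = z(H) − z(FA) = 0.2793 − (-0.5534) = 0.8327

d′ = 0.83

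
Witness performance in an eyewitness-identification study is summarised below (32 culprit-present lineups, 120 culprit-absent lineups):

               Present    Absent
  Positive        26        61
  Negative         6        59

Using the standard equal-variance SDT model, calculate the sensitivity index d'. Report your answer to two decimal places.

H = 26/32 = 0.8125
FA = 61/120 = 0.5083
z(H) = z(0.8125) = 0.8871
z(FA) = z(0.5083) = 0.0208
d' = z(H) − z(FA) = 0.8871 − 0.0208 = 0.8663

d' = 0.87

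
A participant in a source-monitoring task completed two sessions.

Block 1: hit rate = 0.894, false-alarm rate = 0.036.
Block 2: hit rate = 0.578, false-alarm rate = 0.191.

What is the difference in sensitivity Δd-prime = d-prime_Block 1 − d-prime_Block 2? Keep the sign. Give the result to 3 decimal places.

Block 1: z(0.894) = 1.2481, z(0.036) = -1.7991, d' = 3.0472
Block 2: z(0.578) = 0.1968, z(0.191) = -0.8742, d' = 1.0710
Δd' = d'_Block 1 − d'_Block 2 = 3.0472 − 1.0710 = 1.9762
Block 1 has the higher sensitivity.

Δd-prime = 1.976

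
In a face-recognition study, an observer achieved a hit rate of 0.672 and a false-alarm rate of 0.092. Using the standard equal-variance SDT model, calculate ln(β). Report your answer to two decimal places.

z(H) = z(0.672) = 0.445
z(FA) = z(0.092) = -1.329
ln β = −½·[z(H)² − z(FA)²] = −0.5 × (0.198 − 1.766) = 0.784

ln β = 0.78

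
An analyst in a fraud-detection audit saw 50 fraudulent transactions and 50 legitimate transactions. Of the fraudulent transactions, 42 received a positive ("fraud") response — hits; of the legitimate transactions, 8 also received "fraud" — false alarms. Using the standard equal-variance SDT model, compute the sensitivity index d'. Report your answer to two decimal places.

H = 42/50 = 0.8400
FA = 8/50 = 0.1600
z(H) = z(0.8400) = 0.994
z(FA) = z(0.1600) = -0.994
d' = z(H) − z(FA) = 0.994 − (-0.994) = 1.988

d' = 1.99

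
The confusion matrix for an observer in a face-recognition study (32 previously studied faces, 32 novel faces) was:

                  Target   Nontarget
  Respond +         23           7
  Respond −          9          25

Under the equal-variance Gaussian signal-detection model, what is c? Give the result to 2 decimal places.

H = 23/32 = 0.7188
FA = 7/32 = 0.2188
z(0.7188) = 0.579, z(0.2188) = -0.776
c = −½·[z(H) + z(FA)] = −0.5 × (0.579 + (-0.776)) = 0.0985

c = 0.10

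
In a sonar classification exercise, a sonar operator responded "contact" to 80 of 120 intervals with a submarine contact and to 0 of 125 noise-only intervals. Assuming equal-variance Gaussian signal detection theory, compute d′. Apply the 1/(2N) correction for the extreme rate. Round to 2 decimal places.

d′ = 3.08

The false-alarm rate is 0/125 = 0, so apply the 1/(2N) correction: FA → 1/(2·125) = 0.00400.
z(H) = z(0.66667) = 0.431
z(FA) = z(0.00400) = -2.652
d' = 0.431 − (-2.652) = 3.083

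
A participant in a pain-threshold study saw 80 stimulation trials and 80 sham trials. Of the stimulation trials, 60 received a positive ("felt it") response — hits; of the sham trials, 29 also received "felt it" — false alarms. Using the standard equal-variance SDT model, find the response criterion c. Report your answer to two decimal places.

H = 60/80 = 0.7500
FA = 29/80 = 0.3625
Φ⁻¹(H) = 0.6745
Φ⁻¹(FA) = -0.3518
c = −½·[z(H) + z(FA)] = −0.5 × (0.6745 + (-0.3518)) = -0.16135
c < 0: the participant has a liberal response bias.

c = -0.16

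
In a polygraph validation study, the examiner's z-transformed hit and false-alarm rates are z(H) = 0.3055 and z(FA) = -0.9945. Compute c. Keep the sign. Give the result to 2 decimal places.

c = −½·[z(H) + z(FA)] = −½·(0.3055 + (-0.9945)) = 0.3445

c = 0.34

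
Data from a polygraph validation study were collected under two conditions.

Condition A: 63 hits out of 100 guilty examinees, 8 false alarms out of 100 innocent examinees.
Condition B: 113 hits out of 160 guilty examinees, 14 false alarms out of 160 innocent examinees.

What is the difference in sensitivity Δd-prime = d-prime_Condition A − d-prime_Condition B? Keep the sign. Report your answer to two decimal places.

Δd-prime = -0.16

Condition A: z(0.6300) = 0.332, z(0.0800) = -1.405, d' = 1.737
Condition B: z(0.7063) = 0.543, z(0.0875) = -1.356, d' = 1.899
Δd' = d'_Condition A − d'_Condition B = 1.737 − 1.899 = -0.162
Condition B has the higher sensitivity.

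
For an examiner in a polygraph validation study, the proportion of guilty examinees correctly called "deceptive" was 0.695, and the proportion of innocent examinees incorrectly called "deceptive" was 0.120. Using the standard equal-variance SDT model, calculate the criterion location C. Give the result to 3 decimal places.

z(H) = 0.5101
z(FA) = -1.1750
c = −½·[z(H) + z(FA)] = −0.5 × (0.5101 + (-1.1750)) = 0.33245

C = 0.332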